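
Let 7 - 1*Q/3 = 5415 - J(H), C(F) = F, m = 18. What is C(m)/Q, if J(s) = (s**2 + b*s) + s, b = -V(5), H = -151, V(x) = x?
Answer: 2/5999 ≈ 0.00033339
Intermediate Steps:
b = -5 (b = -1*5 = -5)
J(s) = s**2 - 4*s (J(s) = (s**2 - 5*s) + s = s**2 - 4*s)
Q = 53991 (Q = 21 - 3*(5415 - (-151)*(-4 - 151)) = 21 - 3*(5415 - (-151)*(-155)) = 21 - 3*(5415 - 1*23405) = 21 - 3*(5415 - 23405) = 21 - 3*(-17990) = 21 + 53970 = 53991)
C(m)/Q = 18/53991 = 18*(1/53991) = 2/5999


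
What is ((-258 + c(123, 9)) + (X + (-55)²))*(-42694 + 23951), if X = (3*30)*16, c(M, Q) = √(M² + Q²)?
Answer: -78851801 - 730977*√10 ≈ -8.1163e+7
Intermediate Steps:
X = 1440 (X = 90*16 = 1440)
((-258 + c(123, 9)) + (X + (-55)²))*(-42694 + 23951) = ((-258 + √(123² + 9²)) + (1440 + (-55)²))*(-42694 + 23951) = ((-258 + √(15129 + 81)) + (1440 + 3025))*(-18743) = ((-258 + √15210) + 4465)*(-18743) = ((-258 + 39*√10) + 4465)*(-18743) = (4207 + 39*√10)*(-18743) = -78851801 - 730977*√10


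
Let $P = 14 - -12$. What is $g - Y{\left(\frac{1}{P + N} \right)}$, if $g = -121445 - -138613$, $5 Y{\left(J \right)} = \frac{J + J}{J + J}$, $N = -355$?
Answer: $\frac{85839}{5} \approx 17168.0$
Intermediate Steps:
$P = 26$ ($P = 14 + 12 = 26$)
$Y{\left(J \right)} = \frac{1}{5}$ ($Y{\left(J \right)} = \frac{\left(J + J\right) \frac{1}{J + J}}{5} = \frac{2 J \frac{1}{2 J}}{5} = \frac{1}{5} \cdot 1 = \frac{1}{5}$)
$g = 17168$ ($g = -121445 + 138613 = 17168$)
$g - Y{\left(\frac{1}{P + N} \right)} = 17168 - \frac{1}{5} = \frac{85839}{5}$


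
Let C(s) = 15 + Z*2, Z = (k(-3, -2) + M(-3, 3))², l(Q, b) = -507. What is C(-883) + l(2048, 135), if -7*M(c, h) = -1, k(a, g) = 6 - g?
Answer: -17610/49 ≈ -359.39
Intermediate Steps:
M(c, h) = ⅐ (M(c, h) = -⅐*(-1) = ⅐)
Z = 3249/49 (Z = ((6 - 1*(-2)) + ⅐)² = ((6 + 2) + ⅐)² = (8 + ⅐)² = (57/7)² = 3249/49 ≈ 66.306)
C(s) = 7233/49 (C(s) = 15 + (3249/49)*2 = 15 + 6498/49 = 7233/49)
C(-883) + l(2048, 135) = 7233/49 - 507 = -17610/49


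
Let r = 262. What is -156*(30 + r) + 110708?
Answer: 65156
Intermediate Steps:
-156*(30 + r) + 110708 = -156*(30 + 262) + 110708 = -156*292 + 110708 = -45552 + 110708 = 65156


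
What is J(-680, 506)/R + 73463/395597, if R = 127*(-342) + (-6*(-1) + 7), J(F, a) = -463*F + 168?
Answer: -121426382853/17177217337 ≈ -7.0690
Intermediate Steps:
J(F, a) = 168 - 463*F
R = -43421 (R = -43434 + (6 + 7) = -43434 + 13 = -43421)
J(-680, 506)/R + 73463/395597 = (168 - 463*(-680))/(-43421) + 73463/395597 = (168 + 314840)*(-1/43421) + 73463*(1/395597) = 315008*(-1/43421) + 73463/395597 = -315008/43421 + 73463/395597 = -121426382853/17177217337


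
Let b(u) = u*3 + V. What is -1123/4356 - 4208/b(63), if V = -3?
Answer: -3089821/135036 ≈ -22.881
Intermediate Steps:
b(u) = -3 + 3*u (b(u) = u*3 - 3 = 3*u - 3 = -3 + 3*u)
-1123/4356 - 4208/b(63) = -1123/4356 - 4208/(-3 + 3*63) = -1123*1/4356 - 4208/(-3 + 189) = -1123/4356 - 4208/186 = -1123/4356 - 4208*1/186 = -1123/4356 - 2104/93 = -3089821/135036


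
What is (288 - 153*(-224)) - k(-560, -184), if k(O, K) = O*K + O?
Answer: -67920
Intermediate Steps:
k(O, K) = O + K*O (k(O, K) = K*O + O = O + K*O)
(288 - 153*(-224)) - k(-560, -184) = (288 - 153*(-224)) - (-560)*(1 - 184) = (288 + 34272) - (-560)*(-183) = 34560 - 1*102480 = 34560 - 102480 = -67920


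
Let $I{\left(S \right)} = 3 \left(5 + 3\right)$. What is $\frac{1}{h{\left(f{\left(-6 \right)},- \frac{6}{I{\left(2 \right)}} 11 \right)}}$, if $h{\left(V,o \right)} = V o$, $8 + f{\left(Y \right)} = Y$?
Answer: $\frac{2}{77} \approx 0.025974$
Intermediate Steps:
$I{\left(S \right)} = 24$ ($I{\left(S \right)} = 3 \cdot 8 = 24$)
$f{\left(Y \right)} = -8 + Y$
$\frac{1}{h{\left(f{\left(-6 \right)},- \frac{6}{I{\left(2 \right)}} 11 \right)}} = \frac{1}{\left(-8 - 6\right) - \frac{6}{24} \cdot 11} = \frac{1}{\left(-14\right) \left(-6\right) \frac{1}{24} \cdot 11} = \frac{1}{\left(-14\right) \left(\left(- \frac{1}{4}\right) 11\right)} = \frac{1}{\left(-14\right) \left(- \frac{11}{4}\right)} = \frac{1}{\frac{77}{2}} = \frac{2}{77}$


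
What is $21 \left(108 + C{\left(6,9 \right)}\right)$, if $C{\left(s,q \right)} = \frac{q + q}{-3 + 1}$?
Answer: $2079$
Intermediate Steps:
$C{\left(s,q \right)} = - q$ ($C{\left(s,q \right)} = \frac{2 q}{-2} = 2 q \left(- \frac{1}{2}\right) = - q$)
$21 \left(108 + C{\left(6,9 \right)}\right) = 21 \left(108 - 9\right) = 21 \cdot 99 = 2079$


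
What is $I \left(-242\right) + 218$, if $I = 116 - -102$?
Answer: $-52538$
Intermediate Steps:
$I = 218$ ($I = 116 + 102 = 218$)
$I \left(-242\right) + 218 = 218 \left(-242\right) + 218 = -52756 + 218 = -52538$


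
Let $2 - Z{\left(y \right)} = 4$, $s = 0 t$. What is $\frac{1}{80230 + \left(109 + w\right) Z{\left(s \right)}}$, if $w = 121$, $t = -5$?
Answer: $\frac{1}{79770} \approx 1.2536 \cdot 10^{-5}$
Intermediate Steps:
$s = 0$ ($s = 0 \left(-5\right) = 0$)
$Z{\left(y \right)} = -2$ ($Z{\left(y \right)} = 2 - 4 = -2$)
$\frac{1}{80230 + \left(109 + w\right) Z{\left(s \right)}} = \frac{1}{80230 + \left(109 + 121\right) \left(-2\right)} = \frac{1}{80230 + 230 \left(-2\right)} = \frac{1}{80230 - 460} = \frac{1}{79770}$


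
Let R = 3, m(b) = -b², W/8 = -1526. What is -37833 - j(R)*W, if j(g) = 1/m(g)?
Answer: -352705/9 ≈ -39189.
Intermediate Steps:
W = -12208 (W = 8*(-1526) = -12208)
j(g) = -1/g² (j(g) = 1/(-g²) = -1/g²)
-37833 - j(R)*W = -37833 - (-1/3²)*(-12208) = -37833 - (-1*⅑)*(-12208) = -37833 - (-1)*(-12208)/9 = -37833 - 1*12208/9 = -37833 - 12208/9 = -352705/9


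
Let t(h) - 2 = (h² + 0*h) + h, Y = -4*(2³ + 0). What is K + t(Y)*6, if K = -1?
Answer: 5963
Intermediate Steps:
Y = -32 (Y = -4*(8 + 0) = -4*8 = -32)
t(h) = 2 + h + h² (t(h) = 2 + ((h² + 0*h) + h) = 2 + ((h² + 0) + h) = 2 + (h² + h) = 2 + (h + h²) = 2 + h + h²)
K + t(Y)*6 = -1 + (2 - 32 + (-32)²)*6 = -1 + (2 - 32 + 1024)*6 = -1 + 994*6 = -1 + 5964 = 5963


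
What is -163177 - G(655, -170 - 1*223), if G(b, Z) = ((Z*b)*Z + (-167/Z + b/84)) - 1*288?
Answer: -1115002222417/11004 ≈ -1.0133e+8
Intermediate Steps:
G(b, Z) = -288 - 167/Z + b/84 + b*Z² (G(b, Z) = (b*Z² + (-167/Z + b*(1/84))) - 288 = (b*Z² + (-167/Z + b/84)) - 288 = (-167/Z + b/84 + b*Z²) - 288 = -288 - 167/Z + b/84 + b*Z²)
-163177 - G(655, -170 - 1*223) = -163177 - (-288 - 167/(-170 - 1*223) + (1/84)*655 + 655*(-170 - 1*223)²) = -163177 - (-288 - 167/(-170 - 223) + 655/84 + 655*(-170 - 223)²) = -163177 - (-288 - 167/(-393) + 655/84 + 655*(-393)²) = -163177 - (-288 - 167*(-1/393) + 655/84 + 655*154449) = -163177 - (-288 + 167/393 + 655/84 + 101164095) = -163177 - 1*1113206622709/11004 = -163177 - 1113206622709/11004 = -1115002222417/11004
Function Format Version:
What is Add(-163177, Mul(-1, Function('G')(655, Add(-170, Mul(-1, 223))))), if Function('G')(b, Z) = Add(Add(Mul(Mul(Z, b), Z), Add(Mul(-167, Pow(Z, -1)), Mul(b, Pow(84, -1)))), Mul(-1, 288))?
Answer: Rational(-1115002222417, 11004) ≈ -1.0133e+8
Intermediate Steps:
Function('G')(b, Z) = Add(-288, Mul(-167, Pow(Z, -1)), Mul(Rational(1, 84), b), Mul(b, Pow(Z, 2))) (Function('G')(b, Z) = Add(Add(Mul(b, Pow(Z, 2)), Add(Mul(-167, Pow(Z, -1)), Mul(b, Rational(1, 84)))), -288) = Add(Add(Mul(b, Pow(Z, 2)), Add(Mul(-167, Pow(Z, -1)), Mul(Rational(1, 84), b))), -288) = Add(Add(Mul(-167, Pow(Z, -1)), Mul(Rational(1, 84), b), Mul(b, Pow(Z, 2))), -288) = Add(-288, Mul(-167, Pow(Z, -1)), Mul(Rational(1, 84), b), Mul(b, Pow(Z, 2))))
Add(-163177, Mul(-1, Function('G')(655, Add(-170, Mul(-1, 223))))) = Add(-163177, Mul(-1, Add(-288, Mul(-167, Pow(Add(-170, Mul(-1, 223)), -1)), Mul(Rational(1, 84), 655), Mul(655, Pow(Add(-170, Mul(-1, 223)), 2))))) = Add(-163177, Mul(-1, Add(-288, Mul(-167, Pow(Add(-170, -223), -1)), Rational(655, 84), Mul(655, Pow(Add(-170, -223), 2))))) = Add(-163177, Mul(-1, Add(-288, Mul(-167, Pow(-393, -1)), Rational(655, 84), Mul(655, Pow(-393, 2))))) = Add(-163177, Mul(-1, Add(-288, Mul(-167, Rational(-1, 393)), Rational(655, 84), Mul(655, 154449)))) = Add(-163177, Mul(-1, Add(-288, Rational(167, 393), Rational(655, 84), 101164095))) = Add(-163177, Mul(-1, Rational(1113206622709, 11004))) = Add(-163177, Rational(-1113206622709, 11004)) = Rational(-1115002222417, 11004)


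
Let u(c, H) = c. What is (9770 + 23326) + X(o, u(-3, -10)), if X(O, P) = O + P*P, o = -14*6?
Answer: 33021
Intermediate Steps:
o = -84
X(O, P) = O + P²
(9770 + 23326) + X(o, u(-3, -10)) = (9770 + 23326) + (-84 + (-3)²) = 33096 + (-84 + 9) = 33096 - 75 = 33021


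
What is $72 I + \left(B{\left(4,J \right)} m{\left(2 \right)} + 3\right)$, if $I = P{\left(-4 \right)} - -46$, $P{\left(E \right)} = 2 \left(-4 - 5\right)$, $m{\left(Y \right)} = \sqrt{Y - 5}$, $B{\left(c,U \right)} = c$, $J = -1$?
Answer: $2019 + 4 i \sqrt{3} \approx 2019.0 + 6.9282 i$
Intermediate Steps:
$m{\left(Y \right)} = \sqrt{-5 + Y}$
$P{\left(E \right)} = -18$ ($P{\left(E \right)} = 2 \left(-9\right) = -18$)
$I = 28$ ($I = -18 - -46 = -18 + 46 = 28$)
$72 I + \left(B{\left(4,J \right)} m{\left(2 \right)} + 3\right) = 72 \cdot 28 + \left(4 \sqrt{-5 + 2} + 3\right) = 2016 + \left(4 \sqrt{-3} + 3\right) = 2016 + \left(4 i \sqrt{3} + 3\right) = 2016 + \left(3 + 4 i \sqrt{3}\right) = 2019 + 4 i \sqrt{3}$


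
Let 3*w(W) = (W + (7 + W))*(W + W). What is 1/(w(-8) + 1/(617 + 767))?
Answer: 1384/66433 ≈ 0.020833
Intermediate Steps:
w(W) = 2*W*(7 + 2*W)/3 (w(W) = ((W + (7 + W))*(W + W))/3 = ((7 + 2*W)*(2*W))/3 = (2*W*(7 + 2*W))/3 = 2*W*(7 + 2*W)/3)
1/(w(-8) + 1/(617 + 767)) = 1/((2/3)*(-8)*(7 + 2*(-8)) + 1/(617 + 767)) = 1/((2/3)*(-8)*(7 - 16) + 1/1384) = 1/((2/3)*(-8)*(-9) + 1/1384) = 1/(48 + 1/1384) = 1/(66433/1384) = 1384/66433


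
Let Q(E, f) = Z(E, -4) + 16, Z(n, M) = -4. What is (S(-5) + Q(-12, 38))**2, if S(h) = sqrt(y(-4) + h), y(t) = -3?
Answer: 136 + 48*I*sqrt(2) ≈ 136.0 + 67.882*I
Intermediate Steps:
S(h) = sqrt(-3 + h)
Q(E, f) = 12 (Q(E, f) = -4 + 16 = 12)
(S(-5) + Q(-12, 38))**2 = (sqrt(-3 - 5) + 12)**2 = (sqrt(-8) + 12)**2 = (2*I*sqrt(2) + 12)**2 = (12 + 2*I*sqrt(2))**2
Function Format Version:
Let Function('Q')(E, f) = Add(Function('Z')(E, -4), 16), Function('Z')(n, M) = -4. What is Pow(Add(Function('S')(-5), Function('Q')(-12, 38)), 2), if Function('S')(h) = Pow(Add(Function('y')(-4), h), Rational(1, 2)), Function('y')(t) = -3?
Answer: Add(136, Mul(48, I, Pow(2, Rational(1, 2)))) ≈ Add(136.00, Mul(67.882, I))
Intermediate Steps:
Function('S')(h) = Pow(Add(-3, h), Rational(1, 2))
Function('Q')(E, f) = 12 (Function('Q')(E, f) = Add(-4, 16) = 12)
Pow(Add(Function('S')(-5), Function('Q')(-12, 38)), 2) = Pow(Add(Pow(Add(-3, -5), Rational(1, 2)), 12), 2) = Pow(Add(Pow(-8, Rational(1, 2)), 12), 2) = Pow(Add(Mul(2, I, Pow(2, Rational(1, 2))), 12), 2) = Pow(Add(12, Mul(2, I, Pow(2, Rational(1, 2)))), 2)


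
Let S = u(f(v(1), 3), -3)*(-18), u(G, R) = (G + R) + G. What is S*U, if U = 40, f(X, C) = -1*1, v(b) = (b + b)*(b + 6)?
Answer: 3600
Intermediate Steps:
v(b) = 2*b*(6 + b) (v(b) = (2*b)*(6 + b) = 2*b*(6 + b))
f(X, C) = -1
u(G, R) = R + 2*G
S = 90 (S = (-3 + 2*(-1))*(-18) = (-3 - 2)*(-18) = -5*(-18) = 90)
S*U = 90*40 = 3600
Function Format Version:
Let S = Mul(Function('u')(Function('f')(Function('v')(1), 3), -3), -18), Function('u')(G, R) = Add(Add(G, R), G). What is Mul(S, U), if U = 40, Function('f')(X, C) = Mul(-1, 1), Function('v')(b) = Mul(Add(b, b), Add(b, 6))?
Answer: 3600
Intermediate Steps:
Function('v')(b) = Mul(2, b, Add(6, b)) (Function('v')(b) = Mul(Mul(2, b), Add(6, b)) = Mul(2, b, Add(6, b)))
Function('f')(X, C) = -1
Function('u')(G, R) = Add(R, Mul(2, G))
S = 90 (S = Mul(Add(-3, Mul(2, -1)), -18) = Mul(Add(-3, -2), -18) = Mul(-5, -18) = 90)
Mul(S, U) = Mul(90, 40) = 3600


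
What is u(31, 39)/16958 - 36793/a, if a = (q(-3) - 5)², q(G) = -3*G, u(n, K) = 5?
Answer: -311967807/135664 ≈ -2299.6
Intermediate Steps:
a = 16 (a = (-3*(-3) - 5)² = (9 - 5)² = 4² = 16)
u(31, 39)/16958 - 36793/a = 5/16958 - 36793/16 = -311967807/135664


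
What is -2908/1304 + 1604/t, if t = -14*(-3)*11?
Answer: 93515/75306 ≈ 1.2418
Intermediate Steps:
t = 462 (t = 42*11 = 462)
-2908/1304 + 1604/t = -2908/1304 + 1604/462 = -2908*1/1304 + 1604*(1/462) = -727/326 + 802/231 = 93515/75306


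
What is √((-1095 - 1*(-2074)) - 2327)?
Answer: 2*I*√337 ≈ 36.715*I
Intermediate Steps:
√((-1095 - 1*(-2074)) - 2327) = √((-1095 + 2074) - 2327) = √(979 - 2327) = √(-1348) = 2*I*√337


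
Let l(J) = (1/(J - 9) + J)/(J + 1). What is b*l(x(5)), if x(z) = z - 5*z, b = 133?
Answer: 4067/29 ≈ 140.24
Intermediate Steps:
x(z) = -4*z
l(J) = (J + 1/(-9 + J))/(1 + J) (l(J) = (1/(-9 + J) + J)/(1 + J) = (J + 1/(-9 + J))/(1 + J))
b*l(x(5)) = 133*((-1 - (-4*5)² + 9*(-4*5))/(9 - (-4*5)² + 8*(-4*5))) = 133*((-1 - 1*(-20)² + 9*(-20))/(9 - 1*(-20)² + 8*(-20))) = 133*((-1 - 1*400 - 180)/(9 - 1*400 - 160)) = 133*((-1 - 400 - 180)/(9 - 400 - 160)) = 133*(-581/(-551)) = 133*(-1/551*(-581)) = 133*(581/551) = 4067/29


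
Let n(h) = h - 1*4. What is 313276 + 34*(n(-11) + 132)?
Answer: 317254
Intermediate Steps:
n(h) = -4 + h (n(h) = h - 4 = -4 + h)
313276 + 34*(n(-11) + 132) = 313276 + 34*((-4 - 11) + 132) = 313276 + 34*(-15 + 132) = 313276 + 34*117 = 313276 + 3978 = 317254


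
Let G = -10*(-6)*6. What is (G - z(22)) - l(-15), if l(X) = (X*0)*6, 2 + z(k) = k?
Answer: 340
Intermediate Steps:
G = 360 (G = 60*6 = 360)
z(k) = -2 + k
l(X) = 0 (l(X) = 0*6 = 0)
(G - z(22)) - l(-15) = (360 - (-2 + 22)) - 1*0 = (360 - 1*20) + 0 = (360 - 20) + 0 = 340 + 0 = 340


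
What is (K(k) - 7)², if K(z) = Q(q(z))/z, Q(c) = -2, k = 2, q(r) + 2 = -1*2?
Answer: 64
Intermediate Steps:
q(r) = -4 (q(r) = -2 - 1*2 = -2 - 2 = -4)
K(z) = -2/z
(K(k) - 7)² = (-2/2 - 7)² = (-2*½ - 7)² = (-1 - 7)² = (-8)² = 64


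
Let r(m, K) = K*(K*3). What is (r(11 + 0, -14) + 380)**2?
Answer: 937024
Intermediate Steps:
r(m, K) = 3*K**2 (r(m, K) = K*(3*K) = 3*K**2)
(r(11 + 0, -14) + 380)**2 = (3*(-14)**2 + 380)**2 = (3*196 + 380)**2 = (588 + 380)**2 = 968**2 = 937024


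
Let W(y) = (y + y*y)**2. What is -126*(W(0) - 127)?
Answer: 16002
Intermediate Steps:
W(y) = (y + y**2)**2
-126*(W(0) - 127) = -126*(0**2*(1 + 0)**2 - 127) = -126*(0*1**2 - 127) = -126*(0*1 - 127) = -126*(0 - 127) = -126*(-127) = 16002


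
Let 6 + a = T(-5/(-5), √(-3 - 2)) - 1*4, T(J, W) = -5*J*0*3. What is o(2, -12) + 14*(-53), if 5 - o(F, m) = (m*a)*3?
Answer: -1097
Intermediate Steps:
T(J, W) = 0 (T(J, W) = -0*3 = -5*0 = 0)
a = -10 (a = -6 + (0 - 1*4) = -6 + (0 - 4) = -6 - 4 = -10)
o(F, m) = 5 + 30*m (o(F, m) = 5 - m*(-10)*3 = 5 - (-10*m)*3 = 5 - (-30)*m = 5 + 30*m)
o(2, -12) + 14*(-53) = (5 + 30*(-12)) + 14*(-53) = (5 - 360) - 742 = -355 - 742 = -1097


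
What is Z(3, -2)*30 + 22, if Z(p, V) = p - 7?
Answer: -98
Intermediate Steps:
Z(p, V) = -7 + p
Z(3, -2)*30 + 22 = (-7 + 3)*30 + 22 = -4*30 + 22 = -120 + 22 = -98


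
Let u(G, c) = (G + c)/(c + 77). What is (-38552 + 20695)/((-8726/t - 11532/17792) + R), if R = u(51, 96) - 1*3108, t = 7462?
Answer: 51267793854368/8925907048837 ≈ 5.7437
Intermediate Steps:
u(G, c) = (G + c)/(77 + c)
R = -537537/173 (R = (51 + 96)/(77 + 96) - 1*3108 = 147/173 - 3108 = -537537/173 ≈ -3107.1)
(-38552 + 20695)/((-8726/t - 11532/17792) + R) = (-38552 + 20695)/((-8726/7462 - 11532/17792) - 537537/173) = -17857/((-8726*1/7462 - 11532*1/17792) - 537537/173) = -17857/((-4363/3731 - 2883/4448) - 537537/173) = -17857/(-30163097/16595488 - 537537/173) = -17857/(-8925907048837/2871019424) = -17857*(-2871019424/8925907048837) = 51267793854368/8925907048837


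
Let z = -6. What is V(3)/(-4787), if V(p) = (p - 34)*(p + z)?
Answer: -93/4787 ≈ -0.019428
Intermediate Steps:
V(p) = (-34 + p)*(-6 + p) (V(p) = (p - 34)*(p - 6) = (-34 + p)*(-6 + p))
V(3)/(-4787) = (204 + 3² - 40*3)/(-4787) = (204 + 9 - 120)*(-1/4787) = 93*(-1/4787) = -93/4787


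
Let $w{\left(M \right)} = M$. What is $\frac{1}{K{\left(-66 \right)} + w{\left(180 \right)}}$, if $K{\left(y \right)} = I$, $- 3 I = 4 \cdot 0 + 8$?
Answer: $\frac{3}{532} \approx 0.0056391$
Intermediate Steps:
$I = - \frac{8}{3}$ ($I = - \frac{4 \cdot 0 + 8}{3} = - \frac{0 + 8}{3} = \left(- \frac{1}{3}\right) 8 = - \frac{8}{3} \approx -2.6667$)
$K{\left(y \right)} = - \frac{8}{3}$
$\frac{1}{K{\left(-66 \right)} + w{\left(180 \right)}} = \frac{1}{- \frac{8}{3} + 180} = \frac{1}{\frac{532}{3}} = \frac{3}{532}$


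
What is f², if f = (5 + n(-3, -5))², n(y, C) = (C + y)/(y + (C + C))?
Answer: 28398241/28561 ≈ 994.30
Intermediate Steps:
n(y, C) = (C + y)/(y + 2*C)
f = 5329/169 (f = (5 + (-5 - 3)/(-3 + 2*(-5)))² = (5 - 8/(-3 - 10))² = (5 - 8/(-13))² = (5 - 1/13*(-8))² = (5 + 8/13)² = (73/13)² = 5329/169 ≈ 31.533)
f² = (5329/169)² = 28398241/28561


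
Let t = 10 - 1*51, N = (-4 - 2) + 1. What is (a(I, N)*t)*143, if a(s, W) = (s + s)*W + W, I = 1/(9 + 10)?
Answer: 615615/19 ≈ 32401.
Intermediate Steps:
I = 1/19 ≈ 0.052632
N = -5 (N = -6 + 1 = -5)
t = -41 (t = 10 - 51 = -41)
a(s, W) = W + 2*W*s (a(s, W) = (2*s)*W + W = 2*W*s + W = W + 2*W*s)
(a(I, N)*t)*143 = (-5*(1 + 2*(1/19))*(-41))*143 = (-5*(1 + 2/19)*(-41))*143 = (-5*21/19*(-41))*143 = -105/19*(-41)*143 = (4305/19)*143 = 615615/19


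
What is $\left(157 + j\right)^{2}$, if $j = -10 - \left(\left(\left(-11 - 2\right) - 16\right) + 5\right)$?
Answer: $29241$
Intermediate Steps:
$j = 14$ ($j = -10 - \left(\left(-13 - 16\right) + 5\right) = -10 - \left(-29 + 5\right) = -10 - -24 = -10 + 24 = 14$)
$\left(157 + j\right)^{2} = \left(157 + 14\right)^{2} = 171^{2} = 29241$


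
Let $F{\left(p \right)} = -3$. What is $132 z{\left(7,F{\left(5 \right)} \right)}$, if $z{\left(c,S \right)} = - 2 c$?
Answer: $-1848$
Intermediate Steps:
$132 z{\left(7,F{\left(5 \right)} \right)} = 132 \left(\left(-2\right) 7\right) = 132 \left(-14\right) = -1848$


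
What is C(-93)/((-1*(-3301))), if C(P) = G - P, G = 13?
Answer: 106/3301 ≈ 0.032111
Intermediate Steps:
C(P) = 13 - P
C(-93)/((-1*(-3301))) = (13 - 1*(-93))/((-1*(-3301))) = (13 + 93)/3301 = 106*(1/3301) = 106/3301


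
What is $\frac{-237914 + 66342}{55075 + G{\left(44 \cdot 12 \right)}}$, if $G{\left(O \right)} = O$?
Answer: $- \frac{171572}{55603} \approx -3.0857$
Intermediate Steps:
$\frac{-237914 + 66342}{55075 + G{\left(44 \cdot 12 \right)}} = \frac{-237914 + 66342}{55075 + 44 \cdot 12} = - \frac{171572}{55075 + 528} = - \frac{171572}{55603}$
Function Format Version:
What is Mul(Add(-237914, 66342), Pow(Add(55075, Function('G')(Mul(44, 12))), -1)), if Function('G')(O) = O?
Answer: Rational(-171572, 55603) ≈ -3.0857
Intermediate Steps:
Mul(Add(-237914, 66342), Pow(Add(55075, Function('G')(Mul(44, 12))), -1)) = Mul(Add(-237914, 66342), Pow(Add(55075, Mul(44, 12)), -1)) = Mul(-171572, Pow(Add(55075, 528), -1)) = Mul(-171572, Pow(55603, -1)) = Mul(-171572, Rational(1, 55603)) = Rational(-171572, 55603)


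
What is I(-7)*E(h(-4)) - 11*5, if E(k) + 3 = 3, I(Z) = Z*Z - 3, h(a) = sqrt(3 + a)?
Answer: -55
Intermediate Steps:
I(Z) = -3 + Z**2 (I(Z) = Z**2 - 3 = -3 + Z**2)
E(k) = 0 (E(k) = -3 + 3 = 0)
I(-7)*E(h(-4)) - 11*5 = (-3 + (-7)**2)*0 - 11*5 = (-3 + 49)*0 - 55 = 46*0 - 55 = 0 - 55 = -55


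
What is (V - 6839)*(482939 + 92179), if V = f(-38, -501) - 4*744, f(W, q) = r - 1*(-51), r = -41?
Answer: -5639031990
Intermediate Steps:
f(W, q) = 10 (f(W, q) = -41 - 1*(-51) = -41 + 51 = 10)
V = -2966 (V = 10 - 4*744 = 10 - 1*2976 = 10 - 2976 = -2966)
(V - 6839)*(482939 + 92179) = (-2966 - 6839)*(482939 + 92179) = -9805*575118 = -5639031990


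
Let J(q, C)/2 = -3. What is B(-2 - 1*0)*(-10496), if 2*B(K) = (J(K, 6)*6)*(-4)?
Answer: -755712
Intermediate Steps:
J(q, C) = -6 (J(q, C) = 2*(-3) = -6)
B(K) = 72 (B(K) = (-6*6*(-4))/2 = (-36*(-4))/2 = (½)*144 = 72)
B(-2 - 1*0)*(-10496) = 72*(-10496) = -755712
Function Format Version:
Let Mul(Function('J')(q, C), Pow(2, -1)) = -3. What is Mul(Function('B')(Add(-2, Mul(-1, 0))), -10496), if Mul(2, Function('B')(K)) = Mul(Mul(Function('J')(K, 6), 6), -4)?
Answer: -755712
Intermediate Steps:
Function('J')(q, C) = -6 (Function('J')(q, C) = Mul(2, -3) = -6)
Function('B')(K) = 72 (Function('B')(K) = Mul(Rational(1, 2), Mul(Mul(-6, 6), -4)) = Mul(Rational(1, 2), Mul(-36, -4)) = Mul(Rational(1, 2), 144) = 72)
Mul(Function('B')(Add(-2, Mul(-1, 0))), -10496) = Mul(72, -10496) = -755712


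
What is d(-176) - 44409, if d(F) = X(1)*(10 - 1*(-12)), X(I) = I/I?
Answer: -44387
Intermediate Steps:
X(I) = 1
d(F) = 22 (d(F) = 1*(10 - 1*(-12)) = 1*(10 + 12) = 1*22 = 22)
d(-176) - 44409 = 22 - 44409 = -44387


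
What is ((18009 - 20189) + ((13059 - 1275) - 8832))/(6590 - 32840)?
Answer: -386/13125 ≈ -0.029410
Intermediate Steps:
((18009 - 20189) + ((13059 - 1275) - 8832))/(6590 - 32840) = (-2180 + (11784 - 8832))/(-26250) = (-2180 + 2952)*(-1/26250) = 772*(-1/26250) = -386/13125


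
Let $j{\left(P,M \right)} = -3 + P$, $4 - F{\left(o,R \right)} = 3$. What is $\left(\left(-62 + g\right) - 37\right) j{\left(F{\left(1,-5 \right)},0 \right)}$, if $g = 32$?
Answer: $134$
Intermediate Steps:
$F{\left(o,R \right)} = 1$ ($F{\left(o,R \right)} = 4 - 3 = 1$)
$\left(\left(-62 + g\right) - 37\right) j{\left(F{\left(1,-5 \right)},0 \right)} = \left(\left(-62 + 32\right) - 37\right) \left(-3 + 1\right) = \left(-30 - 37\right) \left(-2\right) = \left(-67\right) \left(-2\right) = 134$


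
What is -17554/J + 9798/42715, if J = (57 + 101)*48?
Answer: -337755539/161975280 ≈ -2.0852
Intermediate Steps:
J = 7584 (J = 158*48 = 7584)
-17554/J + 9798/42715 = -17554/7584 + 9798/42715 = -17554*1/7584 + 9798*(1/42715) = -8777/3792 + 9798/42715 = -337755539/161975280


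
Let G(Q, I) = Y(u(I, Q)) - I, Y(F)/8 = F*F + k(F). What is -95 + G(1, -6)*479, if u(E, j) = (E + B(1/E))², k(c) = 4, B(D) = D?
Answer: 900656453/162 ≈ 5.5596e+6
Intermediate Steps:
u(E, j) = (E + 1/E)²
Y(F) = 32 + 8*F² (Y(F) = 8*(F*F + 4) = 8*(F² + 4) = 8*(4 + F²) = 32 + 8*F²)
G(Q, I) = 32 - I + 8*(1 + I²)⁴/I⁴ (G(Q, I) = (32 + 8*((1 + I²)²/I²)²) - I = (32 + 8*((1 + I²)⁴/I⁴)) - I = (32 + 8*(1 + I²)⁴/I⁴) - I = 32 - I + 8*(1 + I²)⁴/I⁴)
-95 + G(1, -6)*479 = -95 + (32 - 1*(-6) + 8*(1 + (-6)²)⁴/(-6)⁴)*479 = -95 + (32 + 6 + 8*(1/1296)*(1 + 36)⁴)*479 = -95 + (32 + 6 + 8*(1/1296)*37⁴)*479 = -95 + (32 + 6 + 8*(1/1296)*1874161)*479 = -95 + (32 + 6 + 1874161/162)*479 = -95 + (1880317/162)*479 = -95 + 900671843/162 = 900656453/162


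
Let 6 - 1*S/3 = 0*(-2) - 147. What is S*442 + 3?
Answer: 202881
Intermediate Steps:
S = 459 (S = 18 - 3*(0*(-2) - 147) = 18 - 3*(0 - 147) = 18 - 3*(-147) = 18 + 441 = 459)
S*442 + 3 = 459*442 + 3 = 202878 + 3 = 202881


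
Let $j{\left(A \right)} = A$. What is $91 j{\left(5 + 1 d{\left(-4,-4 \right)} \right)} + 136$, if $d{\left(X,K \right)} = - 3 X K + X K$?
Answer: $-2321$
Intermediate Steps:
$d{\left(X,K \right)} = - 2 K X$ ($d{\left(X,K \right)} = - 3 K X + K X = - 2 K X$)
$91 j{\left(5 + 1 d{\left(-4,-4 \right)} \right)} + 136 = 91 \left(5 + 1 \left(\left(-2\right) \left(-4\right) \left(-4\right)\right)\right) + 136 = 91 \left(5 + 1 \left(-32\right)\right) + 136 = 91 \left(5 - 32\right) + 136 = 91 \left(-27\right) + 136 = -2457 + 136 = -2321$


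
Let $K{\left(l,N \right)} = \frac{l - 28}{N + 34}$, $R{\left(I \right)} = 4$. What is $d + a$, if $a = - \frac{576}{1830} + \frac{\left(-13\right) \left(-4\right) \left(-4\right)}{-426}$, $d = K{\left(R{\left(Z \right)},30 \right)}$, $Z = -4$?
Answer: $- \frac{104719}{519720} \approx -0.20149$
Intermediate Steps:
$K{\left(l,N \right)} = \frac{-28 + l}{34 + N}$
$d = - \frac{3}{8}$ ($d = \frac{-28 + 4}{34 + 30} = \frac{1}{64} \left(-24\right) = - \frac{3}{8} \approx -0.375$)
$a = \frac{11272}{64965}$ ($a = \left(-576\right) \frac{1}{1830} + 52 \left(-4\right) \left(- \frac{1}{426}\right) = - \frac{96}{305} - - \frac{104}{213} = - \frac{96}{305} + \frac{104}{213} = \frac{11272}{64965} \approx 0.17351$)
$d + a = - \frac{3}{8} + \frac{11272}{64965} = - \frac{104719}{519720}$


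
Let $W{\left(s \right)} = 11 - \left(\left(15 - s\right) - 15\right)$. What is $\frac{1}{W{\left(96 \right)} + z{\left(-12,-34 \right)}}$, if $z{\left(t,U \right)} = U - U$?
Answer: $\frac{1}{107} \approx 0.0093458$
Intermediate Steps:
$z{\left(t,U \right)} = 0$
$W{\left(s \right)} = 11 + s$ ($W{\left(s \right)} = 11 - \left(\left(15 - s\right) - 15\right) = 11 - - s = 11 + s$)
$\frac{1}{W{\left(96 \right)} + z{\left(-12,-34 \right)}} = \frac{1}{\left(11 + 96\right) + 0} = \frac{1}{107 + 0} = \frac{1}{107}$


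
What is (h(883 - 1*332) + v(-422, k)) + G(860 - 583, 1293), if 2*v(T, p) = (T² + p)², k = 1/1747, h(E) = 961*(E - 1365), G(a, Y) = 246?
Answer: 96786369199428857/6104018 ≈ 1.5856e+10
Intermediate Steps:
h(E) = -1311765 + 961*E (h(E) = 961*(-1365 + E) = -1311765 + 961*E)
k = 1/1747 ≈ 0.00057241
v(T, p) = (p + T²)²/2 (v(T, p) = (T² + p)²/2 = (p + T²)²/2)
(h(883 - 1*332) + v(-422, k)) + G(860 - 583, 1293) = ((-1311765 + 961*(883 - 1*332)) + (1/1747 + (-422)²)²/2) + 246 = ((-1311765 + 961*(883 - 332)) + (1/1747 + 178084)²/2) + 246 = ((-1311765 + 961*551) + (311112749/1747)²/2) + 246 = ((-1311765 + 529511) + (½)*(96791142590337001/3052009)) + 246 = (-782254 + 96791142590337001/6104018) + 246 = 96786367697840429/6104018 + 246 = 96786369199428857/6104018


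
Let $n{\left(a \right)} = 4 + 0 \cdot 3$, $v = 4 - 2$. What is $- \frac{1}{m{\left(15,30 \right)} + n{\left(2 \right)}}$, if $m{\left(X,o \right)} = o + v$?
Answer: $- \frac{1}{36} \approx -0.027778$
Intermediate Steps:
$v = 2$
$m{\left(X,o \right)} = 2 + o$ ($m{\left(X,o \right)} = o + 2 = 2 + o$)
$n{\left(a \right)} = 4$ ($n{\left(a \right)} = 4 + 0 = 4$)
$- \frac{1}{m{\left(15,30 \right)} + n{\left(2 \right)}} = - \frac{1}{\left(2 + 30\right) + 4} = - \frac{1}{32 + 4} = - \frac{1}{36}$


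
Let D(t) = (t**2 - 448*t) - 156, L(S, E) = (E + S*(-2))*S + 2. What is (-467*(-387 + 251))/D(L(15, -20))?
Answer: 15878/223613 ≈ 0.071007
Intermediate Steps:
L(S, E) = 2 + S*(E - 2*S) (L(S, E) = (E - 2*S)*S + 2 = S*(E - 2*S) + 2 = 2 + S*(E - 2*S))
D(t) = -156 + t**2 - 448*t
(-467*(-387 + 251))/D(L(15, -20)) = (-467*(-387 + 251))/(-156 + (2 - 2*15**2 - 20*15)**2 - 448*(2 - 2*15**2 - 20*15)) = (-467*(-136))/(-156 + (2 - 2*225 - 300)**2 - 448*(2 - 2*225 - 300)) = (-1*(-63512))/(-156 + (2 - 450 - 300)**2 - 448*(2 - 450 - 300)) = 63512/(-156 + (-748)**2 - 448*(-748)) = 63512/(-156 + 559504 + 335104) = 63512/894452 = 63512*(1/894452) = 15878/223613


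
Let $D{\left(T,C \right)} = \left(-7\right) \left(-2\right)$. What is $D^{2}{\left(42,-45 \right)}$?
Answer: $196$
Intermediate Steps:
$D{\left(T,C \right)} = 14$
$D^{2}{\left(42,-45 \right)} = 14^{2} = 196$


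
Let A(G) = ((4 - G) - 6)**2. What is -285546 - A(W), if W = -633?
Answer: -683707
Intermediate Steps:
A(G) = (-2 - G)**2
-285546 - A(W) = -285546 - (2 - 633)**2 = -285546 - 1*(-631)**2 = -285546 - 1*398161 = -285546 - 398161 = -683707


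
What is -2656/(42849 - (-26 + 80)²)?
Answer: -2656/39933 ≈ -0.066511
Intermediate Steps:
-2656/(42849 - (-26 + 80)²) = -2656/(42849 - 1*54²) = -2656/(42849 - 1*2916) = -2656/(42849 - 2916) = -2656/39933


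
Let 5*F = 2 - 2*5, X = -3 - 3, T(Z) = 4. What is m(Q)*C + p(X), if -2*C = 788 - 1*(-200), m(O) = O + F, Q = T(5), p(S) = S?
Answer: -5958/5 ≈ -1191.6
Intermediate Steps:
X = -6
Q = 4
F = -8/5 (F = (2 - 2*5)/5 = (2 - 10)/5 = (1/5)*(-8) = -8/5 ≈ -1.6000)
m(O) = -8/5 + O (m(O) = O - 8/5 = -8/5 + O)
C = -494 (C = -(788 - 1*(-200))/2 = -(788 + 200)/2 = -1/2*988 = -494)
m(Q)*C + p(X) = (-8/5 + 4)*(-494) - 6 = (12/5)*(-494) - 6 = -5928/5 - 6 = -5958/5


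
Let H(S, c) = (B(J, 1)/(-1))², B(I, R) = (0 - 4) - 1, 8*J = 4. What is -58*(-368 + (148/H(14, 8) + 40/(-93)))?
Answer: 48884488/2325 ≈ 21026.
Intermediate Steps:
J = ½ (J = (⅛)*4 = ½ ≈ 0.50000)
B(I, R) = -5 (B(I, R) = -4 - 1 = -5)
H(S, c) = 25 (H(S, c) = (-5/(-1))² = (-5*(-1))² = 5² = 25)
-58*(-368 + (148/H(14, 8) + 40/(-93))) = -58*(-368 + (148/25 + 40/(-93))) = -58*(-368 + (148*(1/25) + 40*(-1/93))) = -58*(-368 + (148/25 - 40/93)) = -58*(-368 + 12764/2325) = -58*(-842836/2325) = 48884488/2325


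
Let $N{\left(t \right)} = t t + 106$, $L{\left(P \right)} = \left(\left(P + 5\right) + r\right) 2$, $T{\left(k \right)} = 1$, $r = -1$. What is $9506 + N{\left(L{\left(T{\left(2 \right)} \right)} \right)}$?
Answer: $9712$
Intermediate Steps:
$L{\left(P \right)} = 8 + 2 P$ ($L{\left(P \right)} = \left(\left(P + 5\right) - 1\right) 2 = \left(\left(5 + P\right) - 1\right) 2 = \left(4 + P\right) 2 = 8 + 2 P$)
$N{\left(t \right)} = 106 + t^{2}$ ($N{\left(t \right)} = t^{2} + 106 = 106 + t^{2}$)
$9506 + N{\left(L{\left(T{\left(2 \right)} \right)} \right)} = 9506 + \left(106 + \left(8 + 2 \cdot 1\right)^{2}\right) = 9506 + \left(106 + \left(8 + 2\right)^{2}\right) = 9506 + \left(106 + 10^{2}\right) = 9506 + \left(106 + 100\right) = 9506 + 206 = 9712$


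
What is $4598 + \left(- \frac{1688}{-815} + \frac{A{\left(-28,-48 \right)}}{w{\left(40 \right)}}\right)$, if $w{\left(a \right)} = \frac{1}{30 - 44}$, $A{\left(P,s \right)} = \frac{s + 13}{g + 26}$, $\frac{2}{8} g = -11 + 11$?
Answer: $\frac{48937429}{10595} \approx 4618.9$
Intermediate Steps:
$g = 0$ ($g = 4 \left(-11 + 11\right) = 4 \cdot 0 = 0$)
$A{\left(P,s \right)} = \frac{1}{2} + \frac{s}{26}$ ($A{\left(P,s \right)} = \frac{s + 13}{0 + 26} = \frac{13 + s}{26} = \left(13 + s\right) \frac{1}{26} = \frac{1}{2} + \frac{s}{26}$)
$w{\left(a \right)} = - \frac{1}{14}$ ($w{\left(a \right)} = \frac{1}{-14} = - \frac{1}{14}$)
$4598 + \left(- \frac{1688}{-815} + \frac{A{\left(-28,-48 \right)}}{w{\left(40 \right)}}\right) = 4598 - \left(- \frac{1688}{815} - \frac{\frac{1}{2} + \frac{1}{26} \left(-48\right)}{- \frac{1}{14}}\right) = 4598 - \left(- \frac{1688}{815} - \left(\frac{1}{2} - \frac{24}{13}\right) \left(-14\right)\right) = 4598 + \left(\frac{1688}{815} - - \frac{245}{13}\right) = 4598 + \left(\frac{1688}{815} + \frac{245}{13}\right) = 4598 + \frac{221619}{10595} = \frac{48937429}{10595}$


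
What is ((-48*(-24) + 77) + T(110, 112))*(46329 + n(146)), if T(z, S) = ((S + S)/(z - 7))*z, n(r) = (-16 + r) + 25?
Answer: 7029635868/103 ≈ 6.8249e+7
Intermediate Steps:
n(r) = 9 + r
T(z, S) = 2*S*z/(-7 + z) (T(z, S) = ((2*S)/(-7 + z))*z = (2*S/(-7 + z))*z = 2*S*z/(-7 + z))
((-48*(-24) + 77) + T(110, 112))*(46329 + n(146)) = ((-48*(-24) + 77) + 2*112*110/(-7 + 110))*(46329 + (9 + 146)) = ((1152 + 77) + 2*112*110/103)*(46329 + 155) = (1229 + 2*112*110*(1/103))*46484 = (1229 + 24640/103)*46484 = (151227/103)*46484 = 7029635868/103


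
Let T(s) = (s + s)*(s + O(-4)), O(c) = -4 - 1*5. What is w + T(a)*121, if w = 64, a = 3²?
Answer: 64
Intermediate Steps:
a = 9
O(c) = -9 (O(c) = -4 - 5 = -9)
T(s) = 2*s*(-9 + s) (T(s) = (s + s)*(s - 9) = (2*s)*(-9 + s) = 2*s*(-9 + s))
w + T(a)*121 = 64 + (2*9*(-9 + 9))*121 = 64 + (2*9*0)*121 = 64 + 0*121 = 64 + 0 = 64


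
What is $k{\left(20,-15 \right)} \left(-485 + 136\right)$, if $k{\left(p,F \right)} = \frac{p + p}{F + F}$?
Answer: $\frac{1396}{3} \approx 465.33$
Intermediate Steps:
$k{\left(p,F \right)} = \frac{p}{F}$ ($k{\left(p,F \right)} = \frac{2 p}{2 F} = 2 p \frac{1}{2 F} = \frac{p}{F}$)
$k{\left(20,-15 \right)} \left(-485 + 136\right) = \frac{20}{-15} \left(-485 + 136\right) = 20 \left(- \frac{1}{15}\right) \left(-349\right) = \left(- \frac{4}{3}\right) \left(-349\right) = \frac{1396}{3}$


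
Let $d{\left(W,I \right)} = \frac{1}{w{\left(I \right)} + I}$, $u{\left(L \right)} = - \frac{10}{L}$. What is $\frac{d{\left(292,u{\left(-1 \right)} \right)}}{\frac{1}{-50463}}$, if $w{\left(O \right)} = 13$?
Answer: $- \frac{50463}{23} \approx -2194.0$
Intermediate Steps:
$d{\left(W,I \right)} = \frac{1}{13 + I}$
$\frac{d{\left(292,u{\left(-1 \right)} \right)}}{\frac{1}{-50463}} = \frac{1}{\left(13 - \frac{10}{-1}\right) \frac{1}{-50463}} = \frac{1}{\left(13 - -10\right) \left(- \frac{1}{50463}\right)} = \frac{1}{13 + 10} \left(-50463\right) = \frac{1}{23} \left(-50463\right) = - \frac{50463}{23}$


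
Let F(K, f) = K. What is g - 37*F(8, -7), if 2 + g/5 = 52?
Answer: -46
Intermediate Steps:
g = 250 (g = -10 + 5*52 = -10 + 260 = 250)
g - 37*F(8, -7) = 250 - 37*8 = 250 - 296 = -46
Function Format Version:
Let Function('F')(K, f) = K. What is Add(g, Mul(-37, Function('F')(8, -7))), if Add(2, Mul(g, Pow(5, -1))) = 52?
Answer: -46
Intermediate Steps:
g = 250 (g = Add(-10, Mul(5, 52)) = Add(-10, 260) = 250)
Add(g, Mul(-37, Function('F')(8, -7))) = Add(250, Mul(-37, 8)) = Add(250, -296) = -46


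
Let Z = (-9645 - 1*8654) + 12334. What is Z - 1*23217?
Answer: -29182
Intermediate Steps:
Z = -5965 (Z = (-9645 - 8654) + 12334 = -18299 + 12334 = -5965)
Z - 1*23217 = -5965 - 1*23217 = -5965 - 23217 = -29182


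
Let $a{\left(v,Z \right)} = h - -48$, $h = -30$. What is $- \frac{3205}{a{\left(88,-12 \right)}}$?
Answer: $- \frac{3205}{18} \approx -178.06$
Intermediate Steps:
$a{\left(v,Z \right)} = 18$ ($a{\left(v,Z \right)} = -30 - -48 = -30 + 48 = 18$)
$- \frac{3205}{a{\left(88,-12 \right)}} = - \frac{3205}{18}$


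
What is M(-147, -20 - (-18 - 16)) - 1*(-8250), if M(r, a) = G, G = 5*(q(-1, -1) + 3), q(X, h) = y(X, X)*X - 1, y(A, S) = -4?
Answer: 8280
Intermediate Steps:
q(X, h) = -1 - 4*X (q(X, h) = -4*X - 1 = -1 - 4*X)
G = 30 (G = 5*((-1 - 4*(-1)) + 3) = 5*((-1 + 4) + 3) = 5*(3 + 3) = 5*6 = 30)
M(r, a) = 30
M(-147, -20 - (-18 - 16)) - 1*(-8250) = 30 - 1*(-8250) = 30 + 8250 = 8280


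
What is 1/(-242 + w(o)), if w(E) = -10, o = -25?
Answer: -1/252 ≈ -0.0039683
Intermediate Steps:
1/(-242 + w(o)) = 1/(-242 - 10) = 1/(-252) = -1/252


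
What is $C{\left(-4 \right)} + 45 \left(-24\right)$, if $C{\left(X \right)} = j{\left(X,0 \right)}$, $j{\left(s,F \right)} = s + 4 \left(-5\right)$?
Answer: $-1104$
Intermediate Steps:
$j{\left(s,F \right)} = -20 + s$ ($j{\left(s,F \right)} = s - 20 = -20 + s$)
$C{\left(X \right)} = -20 + X$
$C{\left(-4 \right)} + 45 \left(-24\right) = \left(-20 - 4\right) + 45 \left(-24\right) = -24 - 1080 = -1104$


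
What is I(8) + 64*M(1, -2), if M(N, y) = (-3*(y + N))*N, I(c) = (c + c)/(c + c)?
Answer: 193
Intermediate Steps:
I(c) = 1 (I(c) = (2*c)/((2*c)) = (2*c)*(1/(2*c)) = 1)
M(N, y) = N*(-3*N - 3*y) (M(N, y) = (-3*(N + y))*N = (-3*N - 3*y)*N = N*(-3*N - 3*y))
I(8) + 64*M(1, -2) = 1 + 64*(-3*1*(1 - 2)) = 1 + 64*(-3*1*(-1)) = 1 + 64*3 = 1 + 192 = 193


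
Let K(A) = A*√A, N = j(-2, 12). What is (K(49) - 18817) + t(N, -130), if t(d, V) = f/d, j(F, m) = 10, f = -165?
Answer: -36981/2 ≈ -18491.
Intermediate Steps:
N = 10
K(A) = A^(3/2)
t(d, V) = -165/d
(K(49) - 18817) + t(N, -130) = (49^(3/2) - 18817) - 165/10 = (343 - 18817) - 165*⅒ = -18474 - 33/2 = -36981/2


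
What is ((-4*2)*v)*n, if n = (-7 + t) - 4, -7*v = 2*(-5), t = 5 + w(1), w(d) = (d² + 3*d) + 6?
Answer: -320/7 ≈ -45.714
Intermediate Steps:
w(d) = 6 + d² + 3*d
t = 15 (t = 5 + (6 + 1² + 3*1) = 5 + (6 + 1 + 3) = 5 + 10 = 15)
v = 10/7 (v = -2*(-5)/7 = -⅐*(-10) = 10/7 ≈ 1.4286)
n = 4 (n = (-7 + 15) - 4 = 8 - 4 = 4)
((-4*2)*v)*n = (-4*2*(10/7))*4 = -8*10/7*4 = -80/7*4 = -320/7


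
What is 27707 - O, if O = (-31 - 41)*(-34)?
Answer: 25259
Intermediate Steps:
O = 2448 (O = -72*(-34) = 2448)
27707 - O = 27707 - 1*2448 = 27707 - 2448 = 25259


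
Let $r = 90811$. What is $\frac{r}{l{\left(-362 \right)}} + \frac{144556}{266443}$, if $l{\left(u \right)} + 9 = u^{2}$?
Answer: $\frac{43137850733}{34913358505} \approx 1.2356$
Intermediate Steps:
$l{\left(u \right)} = -9 + u^{2}$
$\frac{r}{l{\left(-362 \right)}} + \frac{144556}{266443} = \frac{90811}{-9 + \left(-362\right)^{2}} + \frac{144556}{266443} = \frac{90811}{-9 + 131044} + 144556 \cdot \frac{1}{266443} = \frac{90811}{131035} + \frac{144556}{266443} = \frac{43137850733}{34913358505}$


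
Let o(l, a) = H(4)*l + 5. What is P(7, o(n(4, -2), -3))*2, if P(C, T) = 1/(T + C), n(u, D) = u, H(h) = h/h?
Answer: ⅛ ≈ 0.12500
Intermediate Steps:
H(h) = 1
o(l, a) = 5 + l (o(l, a) = 1*l + 5 = l + 5 = 5 + l)
P(C, T) = 1/(C + T)
P(7, o(n(4, -2), -3))*2 = 2/(7 + (5 + 4)) = 2/(7 + 9) = 2/16 = (1/16)*2 = ⅛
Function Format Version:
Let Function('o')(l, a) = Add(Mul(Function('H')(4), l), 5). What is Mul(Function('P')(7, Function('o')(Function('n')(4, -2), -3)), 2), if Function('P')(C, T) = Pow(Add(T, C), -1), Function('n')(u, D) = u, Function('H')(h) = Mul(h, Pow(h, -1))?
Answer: Rational(1, 8) ≈ 0.12500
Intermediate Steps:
Function('H')(h) = 1
Function('o')(l, a) = Add(5, l) (Function('o')(l, a) = Add(Mul(1, l), 5) = Add(l, 5) = Add(5, l))
Function('P')(C, T) = Pow(Add(C, T), -1)
Mul(Function('P')(7, Function('o')(Function('n')(4, -2), -3)), 2) = Mul(Pow(Add(7, Add(5, 4)), -1), 2) = Mul(Pow(Add(7, 9), -1), 2) = Mul(Pow(16, -1), 2) = Mul(Rational(1, 16), 2) = Rational(1, 8)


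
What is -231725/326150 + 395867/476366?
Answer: 17023737/141242519 ≈ 0.12053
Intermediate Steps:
-231725/326150 + 395867/476366 = -231725*1/326150 + 395867*(1/476366) = -9269/13046 + 395867/476366 = 17023737/141242519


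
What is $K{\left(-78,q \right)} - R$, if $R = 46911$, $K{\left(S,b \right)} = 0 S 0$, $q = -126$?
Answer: $-46911$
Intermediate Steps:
$K{\left(S,b \right)} = 0$ ($K{\left(S,b \right)} = 0 \cdot 0 = 0$)
$K{\left(-78,q \right)} - R = 0 - 46911 = -46911$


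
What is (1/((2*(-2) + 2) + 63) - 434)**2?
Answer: 700819729/3721 ≈ 1.8834e+5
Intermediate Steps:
(1/((2*(-2) + 2) + 63) - 434)**2 = (1/((-4 + 2) + 63) - 434)**2 = (1/(-2 + 63) - 434)**2 = (1/61 - 434)**2 = (-26473/61)**2 = 700819729/3721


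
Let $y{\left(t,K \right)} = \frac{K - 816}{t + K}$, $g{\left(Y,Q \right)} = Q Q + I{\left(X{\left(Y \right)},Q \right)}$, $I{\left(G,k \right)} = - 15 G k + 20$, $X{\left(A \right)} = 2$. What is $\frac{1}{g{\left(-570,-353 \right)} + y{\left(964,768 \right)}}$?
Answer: $\frac{433}{58549815} \approx 7.3954 \cdot 10^{-6}$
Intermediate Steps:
$I{\left(G,k \right)} = 20 - 15 G k$ ($I{\left(G,k \right)} = - 15 G k + 20 = 20 - 15 G k$)
$g{\left(Y,Q \right)} = 20 + Q^{2} - 30 Q$ ($g{\left(Y,Q \right)} = Q Q + \left(20 - 30 Q\right) = Q^{2} - \left(-20 + 30 Q\right) = 20 + Q^{2} - 30 Q$)
$y{\left(t,K \right)} = \frac{-816 + K}{K + t}$
$\frac{1}{g{\left(-570,-353 \right)} + y{\left(964,768 \right)}} = \frac{1}{\left(20 + \left(-353\right)^{2} - -10590\right) + \frac{-816 + 768}{768 + 964}} = \frac{1}{\left(20 + 124609 + 10590\right) + \frac{1}{1732} \left(-48\right)} = \frac{1}{135219 + \frac{1}{1732} \left(-48\right)} = \frac{1}{135219 - \frac{12}{433}} = \frac{1}{\frac{58549815}{433}} = \frac{433}{58549815}$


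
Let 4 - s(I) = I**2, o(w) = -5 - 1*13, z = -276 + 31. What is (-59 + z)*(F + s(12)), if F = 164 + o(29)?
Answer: -1824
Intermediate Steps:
z = -245
o(w) = -18 (o(w) = -5 - 13 = -18)
F = 146 (F = 164 - 18 = 146)
s(I) = 4 - I**2
(-59 + z)*(F + s(12)) = (-59 - 245)*(146 + (4 - 1*12**2)) = -304*(146 + (4 - 1*144)) = -304*(146 + (4 - 144)) = -304*(146 - 140) = -304*6 = -1824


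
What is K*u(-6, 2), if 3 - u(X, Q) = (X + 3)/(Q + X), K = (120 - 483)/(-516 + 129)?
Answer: 363/172 ≈ 2.1105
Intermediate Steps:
K = 121/129 (K = -363/(-387) = -363*(-1/387) = 121/129 ≈ 0.93798)
u(X, Q) = 3 - (3 + X)/(Q + X) (u(X, Q) = 3 - (X + 3)/(Q + X) = 3 - (3 + X)/(Q + X))
K*u(-6, 2) = 121*((-3 + 2*(-6) + 3*2)/(2 - 6))/129 = 121*((-3 - 12 + 6)/(-4))/129 = 121*(-1/4*(-9))/129 = (121/129)*(9/4) = 363/172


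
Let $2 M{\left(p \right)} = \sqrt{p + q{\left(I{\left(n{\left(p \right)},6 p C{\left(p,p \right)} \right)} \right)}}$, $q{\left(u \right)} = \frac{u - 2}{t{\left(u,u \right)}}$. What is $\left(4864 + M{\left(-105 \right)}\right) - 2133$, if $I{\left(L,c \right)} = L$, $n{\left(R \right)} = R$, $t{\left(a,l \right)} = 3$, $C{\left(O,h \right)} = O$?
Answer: $2731 + \frac{i \sqrt{1266}}{6} \approx 2731.0 + 5.9301 i$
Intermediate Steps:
$q{\left(u \right)} = - \frac{2}{3} + \frac{u}{3}$ ($q{\left(u \right)} = \frac{u - 2}{3} = \left(u - 2\right) \frac{1}{3} = \left(-2 + u\right) \frac{1}{3} = - \frac{2}{3} + \frac{u}{3}$)
$M{\left(p \right)} = \frac{\sqrt{- \frac{2}{3} + \frac{4 p}{3}}}{2}$ ($M{\left(p \right)} = \frac{\sqrt{p + \left(- \frac{2}{3} + \frac{p}{3}\right)}}{2} = \frac{\sqrt{- \frac{2}{3} + \frac{4 p}{3}}}{2}$)
$\left(4864 + M{\left(-105 \right)}\right) - 2133 = \left(4864 + \frac{\sqrt{-6 + 12 \left(-105\right)}}{6}\right) - 2133 = \left(4864 + \frac{\sqrt{-6 - 1260}}{6}\right) - 2133 = \left(4864 + \frac{\sqrt{-1266}}{6}\right) - 2133 = \left(4864 + \frac{i \sqrt{1266}}{6}\right) - 2133 = 2731 + \frac{i \sqrt{1266}}{6}$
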